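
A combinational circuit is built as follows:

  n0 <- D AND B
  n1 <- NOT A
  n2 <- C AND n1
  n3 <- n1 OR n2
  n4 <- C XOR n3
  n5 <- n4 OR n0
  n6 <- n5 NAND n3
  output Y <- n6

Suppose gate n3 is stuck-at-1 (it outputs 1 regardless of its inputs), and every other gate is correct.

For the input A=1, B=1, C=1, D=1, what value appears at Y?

0

Propagate with n3 forced: n0=1, n1=0, n2=0, n3=1 [stuck-at-1], n4=0, n5=1, n6=0.
So Y = 0. (Without the fault it would be 1.)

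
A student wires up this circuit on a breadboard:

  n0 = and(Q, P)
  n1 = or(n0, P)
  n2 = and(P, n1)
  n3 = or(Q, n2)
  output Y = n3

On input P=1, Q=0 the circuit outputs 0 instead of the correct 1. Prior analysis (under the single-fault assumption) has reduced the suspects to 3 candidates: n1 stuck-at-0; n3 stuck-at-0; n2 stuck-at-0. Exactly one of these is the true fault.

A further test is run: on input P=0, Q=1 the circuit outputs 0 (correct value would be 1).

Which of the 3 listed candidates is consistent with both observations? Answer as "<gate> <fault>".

n3 stuck-at-0

Evaluate each candidate on input P=0, Q=1:
  n1 stuck-at-0: n0=0, n1=0 [stuck-at-0], n2=0, n3=1 → 1 — eliminated
  n3 stuck-at-0: n0=0, n1=0, n2=0, n3=0 [stuck-at-0] → 0 — matches
  n2 stuck-at-0: n0=0, n1=0, n2=0 [stuck-at-0], n3=1 → 1 — eliminated
Only n3 stuck-at-0 reproduces the observed 0.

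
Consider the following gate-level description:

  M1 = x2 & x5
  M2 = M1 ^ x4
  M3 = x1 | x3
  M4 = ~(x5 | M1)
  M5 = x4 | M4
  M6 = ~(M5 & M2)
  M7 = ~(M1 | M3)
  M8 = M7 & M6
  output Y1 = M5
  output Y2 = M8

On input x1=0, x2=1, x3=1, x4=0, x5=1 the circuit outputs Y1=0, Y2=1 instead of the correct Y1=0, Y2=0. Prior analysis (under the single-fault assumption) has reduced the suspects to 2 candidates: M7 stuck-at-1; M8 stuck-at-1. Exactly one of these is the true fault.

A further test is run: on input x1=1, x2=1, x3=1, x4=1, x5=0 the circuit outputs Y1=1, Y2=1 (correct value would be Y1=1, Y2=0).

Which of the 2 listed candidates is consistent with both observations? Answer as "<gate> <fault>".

Evaluate each candidate on input x1=1, x2=1, x3=1, x4=1, x5=0:
  M7 stuck-at-1: M1=0, M2=1, M3=1, M4=1, M5=1, M6=0, M7=1 [stuck-at-1], M8=0 → Y1=1, Y2=0 — eliminated
  M8 stuck-at-1: M1=0, M2=1, M3=1, M4=1, M5=1, M6=0, M7=0, M8=1 [stuck-at-1] → Y1=1, Y2=1 — matches
Only M8 stuck-at-1 reproduces the observed Y1=1, Y2=1.

M8 stuck-at-1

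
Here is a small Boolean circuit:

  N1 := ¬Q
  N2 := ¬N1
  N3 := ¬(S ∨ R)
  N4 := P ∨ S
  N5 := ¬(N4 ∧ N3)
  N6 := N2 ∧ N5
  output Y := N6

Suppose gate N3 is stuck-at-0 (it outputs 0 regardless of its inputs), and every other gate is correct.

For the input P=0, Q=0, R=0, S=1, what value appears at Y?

0

Propagate with N3 forced: N1=1, N2=0, N3=0 [stuck-at-0], N4=1, N5=1, N6=0.
So Y = 0. (Same as the fault-free value — the fault is masked on this input.)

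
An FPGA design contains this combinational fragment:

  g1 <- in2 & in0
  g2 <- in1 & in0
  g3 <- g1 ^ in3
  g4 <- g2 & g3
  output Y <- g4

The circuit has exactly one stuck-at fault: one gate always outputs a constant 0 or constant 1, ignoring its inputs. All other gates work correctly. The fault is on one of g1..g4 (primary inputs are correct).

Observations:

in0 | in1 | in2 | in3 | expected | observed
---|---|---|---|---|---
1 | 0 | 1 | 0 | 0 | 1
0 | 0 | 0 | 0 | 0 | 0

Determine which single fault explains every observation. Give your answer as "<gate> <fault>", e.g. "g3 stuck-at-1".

g2 stuck-at-1

Fault-free values for test 1 (in0=1, in1=0, in2=1, in3=0): g1=1, g2=0, g3=1, g4=0, giving Y=0. Observed 1.
Test 1: faults giving observed 1 are {g2 stuck-at-1, g4 stuck-at-1}.
Test 2 (in0=0, in1=0, in2=0, in3=0): fault-free g1=0, g2=0, g3=0, g4=0 → 0; observed 0. Eliminates g4 stuck-at-1.
Only g2 stuck-at-1 is consistent with every test.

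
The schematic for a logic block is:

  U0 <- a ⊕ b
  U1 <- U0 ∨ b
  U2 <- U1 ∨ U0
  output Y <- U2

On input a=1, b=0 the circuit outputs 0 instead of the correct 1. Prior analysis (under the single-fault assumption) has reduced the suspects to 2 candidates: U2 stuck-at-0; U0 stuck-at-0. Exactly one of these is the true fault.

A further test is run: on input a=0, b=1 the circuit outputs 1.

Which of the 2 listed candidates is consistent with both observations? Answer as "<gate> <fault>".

U0 stuck-at-0

Evaluate each candidate on input a=0, b=1:
  U2 stuck-at-0: U0=1, U1=1, U2=0 [stuck-at-0] → 0 — eliminated
  U0 stuck-at-0: U0=0 [stuck-at-0], U1=1, U2=1 → 1 — matches
Only U0 stuck-at-0 reproduces the observed 1.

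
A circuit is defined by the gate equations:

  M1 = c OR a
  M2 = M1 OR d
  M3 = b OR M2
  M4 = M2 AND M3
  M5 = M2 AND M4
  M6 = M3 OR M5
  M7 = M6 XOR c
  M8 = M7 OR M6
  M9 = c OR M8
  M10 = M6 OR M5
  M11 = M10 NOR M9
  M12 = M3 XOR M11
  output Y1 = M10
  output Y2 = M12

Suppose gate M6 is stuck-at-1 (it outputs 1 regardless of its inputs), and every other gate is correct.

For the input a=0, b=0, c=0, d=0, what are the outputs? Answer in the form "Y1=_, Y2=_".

Propagate with M6 forced: M1=0, M2=0, M3=0, M4=0, M5=0, M6=1 [stuck-at-1], M7=1, M8=1, M9=1, M10=1, M11=0, M12=0.
So the outputs are Y1=1, Y2=0. (Without the fault they would be Y1=0, Y2=1.)

Y1=1, Y2=0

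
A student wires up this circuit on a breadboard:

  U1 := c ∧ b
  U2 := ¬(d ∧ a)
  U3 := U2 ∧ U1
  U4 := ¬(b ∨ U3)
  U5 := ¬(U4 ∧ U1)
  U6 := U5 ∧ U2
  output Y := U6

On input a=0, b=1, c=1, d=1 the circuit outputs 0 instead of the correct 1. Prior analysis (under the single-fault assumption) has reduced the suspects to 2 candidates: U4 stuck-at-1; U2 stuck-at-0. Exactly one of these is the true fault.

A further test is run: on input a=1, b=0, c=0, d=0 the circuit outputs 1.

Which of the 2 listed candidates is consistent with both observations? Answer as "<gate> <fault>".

U4 stuck-at-1

Evaluate each candidate on input a=1, b=0, c=0, d=0:
  U4 stuck-at-1: U1=0, U2=1, U3=0, U4=1 [stuck-at-1], U5=1, U6=1 → 1 — matches
  U2 stuck-at-0: U1=0, U2=0 [stuck-at-0], U3=0, U4=1, U5=1, U6=0 → 0 — eliminated
Only U4 stuck-at-1 reproduces the observed 1.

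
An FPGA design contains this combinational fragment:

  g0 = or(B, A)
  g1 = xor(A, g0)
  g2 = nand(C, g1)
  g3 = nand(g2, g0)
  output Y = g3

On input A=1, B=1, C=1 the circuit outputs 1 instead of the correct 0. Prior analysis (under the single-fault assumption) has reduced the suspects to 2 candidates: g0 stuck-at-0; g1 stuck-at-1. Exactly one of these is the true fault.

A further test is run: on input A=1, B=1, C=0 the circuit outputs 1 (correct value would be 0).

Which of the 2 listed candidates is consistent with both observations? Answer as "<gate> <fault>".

Evaluate each candidate on input A=1, B=1, C=0:
  g0 stuck-at-0: g0=0 [stuck-at-0], g1=1, g2=1, g3=1 → 1 — matches
  g1 stuck-at-1: g0=1, g1=1 [stuck-at-1], g2=1, g3=0 → 0 — eliminated
Only g0 stuck-at-0 reproduces the observed 1.

g0 stuck-at-0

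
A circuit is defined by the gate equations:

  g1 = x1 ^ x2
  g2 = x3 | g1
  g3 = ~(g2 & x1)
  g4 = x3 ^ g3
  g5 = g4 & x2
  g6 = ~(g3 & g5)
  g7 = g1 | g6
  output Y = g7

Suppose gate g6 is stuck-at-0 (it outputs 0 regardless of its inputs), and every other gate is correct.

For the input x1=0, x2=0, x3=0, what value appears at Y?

0

Propagate with g6 forced: g1=0, g2=0, g3=1, g4=1, g5=0, g6=0 [stuck-at-0], g7=0.
So Y = 0. (Without the fault it would be 1.)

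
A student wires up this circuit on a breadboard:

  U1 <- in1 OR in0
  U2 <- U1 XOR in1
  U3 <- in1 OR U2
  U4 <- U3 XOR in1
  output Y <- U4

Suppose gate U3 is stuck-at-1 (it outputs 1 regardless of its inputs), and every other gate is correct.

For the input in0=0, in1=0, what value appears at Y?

1

Propagate with U3 forced: U1=0, U2=0, U3=1 [stuck-at-1], U4=1.
So Y = 1. (Without the fault it would be 0.)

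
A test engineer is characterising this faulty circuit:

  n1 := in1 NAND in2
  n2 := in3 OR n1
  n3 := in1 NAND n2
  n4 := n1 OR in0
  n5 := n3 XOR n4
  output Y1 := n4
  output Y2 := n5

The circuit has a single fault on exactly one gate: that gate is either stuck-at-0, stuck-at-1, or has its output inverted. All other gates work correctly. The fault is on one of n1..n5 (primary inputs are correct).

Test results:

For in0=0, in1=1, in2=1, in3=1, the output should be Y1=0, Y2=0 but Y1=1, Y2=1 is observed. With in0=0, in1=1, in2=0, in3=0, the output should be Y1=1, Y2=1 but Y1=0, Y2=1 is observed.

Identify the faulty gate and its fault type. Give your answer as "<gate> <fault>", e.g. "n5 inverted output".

n1 inverted output

Fault-free values for test 1 (in0=0, in1=1, in2=1, in3=1): n1=0, n2=1, n3=0, n4=0, n5=0, giving Y1=0, Y2=0. Observed Y1=1, Y2=1.
Test 1: faults giving observed Y1=1, Y2=1 are {n1 stuck-at-1, n1 inverted output, n4 stuck-at-1, n4 inverted output}.
Test 2 (in0=0, in1=1, in2=0, in3=0): fault-free n1=1, n2=1, n3=0, n4=1, n5=1 → Y1=1, Y2=1; observed Y1=0, Y2=1. Eliminates n1 stuck-at-1, n4 stuck-at-1, n4 inverted output.
Only n1 inverted output is consistent with every test.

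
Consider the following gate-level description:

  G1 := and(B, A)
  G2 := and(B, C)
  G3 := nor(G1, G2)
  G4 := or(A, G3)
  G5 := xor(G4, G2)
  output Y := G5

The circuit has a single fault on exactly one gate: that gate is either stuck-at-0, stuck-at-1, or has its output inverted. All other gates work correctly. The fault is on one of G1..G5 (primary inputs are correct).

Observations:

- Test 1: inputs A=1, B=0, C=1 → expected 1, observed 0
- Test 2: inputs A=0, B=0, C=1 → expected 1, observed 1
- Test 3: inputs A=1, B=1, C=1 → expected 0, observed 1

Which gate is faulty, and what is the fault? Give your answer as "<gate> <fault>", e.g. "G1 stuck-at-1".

Fault-free values for test 1 (A=1, B=0, C=1): G1=0, G2=0, G3=1, G4=1, G5=1, giving Y=1. Observed 0.
Test 1: faults giving observed 0 are {G2 stuck-at-1, G2 inverted output, G4 stuck-at-0, G4 inverted output, G5 stuck-at-0, G5 inverted output}.
Test 2 (A=0, B=0, C=1): fault-free G1=0, G2=0, G3=1, G4=1, G5=1 → 1; observed 1. Eliminates G4 stuck-at-0, G4 inverted output, G5 stuck-at-0, G5 inverted output.
Test 3 (A=1, B=1, C=1): fault-free G1=1, G2=1, G3=0, G4=1, G5=0 → 0; observed 1. Eliminates G2 stuck-at-1.
Only G2 inverted output is consistent with every test.

G2 inverted output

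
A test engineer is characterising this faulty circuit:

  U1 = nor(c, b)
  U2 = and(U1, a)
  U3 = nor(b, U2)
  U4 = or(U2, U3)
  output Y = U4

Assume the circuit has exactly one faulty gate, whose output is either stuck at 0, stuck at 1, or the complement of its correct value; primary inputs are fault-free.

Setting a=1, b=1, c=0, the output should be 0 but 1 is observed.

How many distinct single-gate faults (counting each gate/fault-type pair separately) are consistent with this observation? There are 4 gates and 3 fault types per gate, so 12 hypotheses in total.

Fault-free: U1=0, U2=0, U3=0, U4=0 → 0. Observed 1.
  U1 stuck-at-0: output 0 ✗
  U1 stuck-at-1: output 1 ✓
  U1 inverted output: output 1 ✓
  U2 stuck-at-0: output 0 ✗
  U2 stuck-at-1: output 1 ✓
  U2 inverted output: output 1 ✓
  U3 stuck-at-0: output 0 ✗
  U3 stuck-at-1: output 1 ✓
  U3 inverted output: output 1 ✓
  U4 stuck-at-0: output 0 ✗
  U4 stuck-at-1: output 1 ✓
  U4 inverted output: output 1 ✓
Consistent faults: {U1 stuck-at-1, U1 inverted output, U2 stuck-at-1, U2 inverted output, U3 stuck-at-1, U3 inverted output, U4 stuck-at-1, U4 inverted output} — 8 in all.

8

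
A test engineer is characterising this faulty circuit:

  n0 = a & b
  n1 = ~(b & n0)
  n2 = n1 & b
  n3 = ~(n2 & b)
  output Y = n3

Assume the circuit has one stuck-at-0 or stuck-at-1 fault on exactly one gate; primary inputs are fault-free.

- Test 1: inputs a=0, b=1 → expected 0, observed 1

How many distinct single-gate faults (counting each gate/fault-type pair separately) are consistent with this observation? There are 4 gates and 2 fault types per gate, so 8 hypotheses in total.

4

Fault-free: n0=0, n1=1, n2=1, n3=0 → 0. Observed 1.
  n0 stuck-at-0: output 0 ✗
  n0 stuck-at-1: output 1 ✓
  n1 stuck-at-0: output 1 ✓
  n1 stuck-at-1: output 0 ✗
  n2 stuck-at-0: output 1 ✓
  n2 stuck-at-1: output 0 ✗
  n3 stuck-at-0: output 0 ✗
  n3 stuck-at-1: output 1 ✓
Consistent faults: {n0 stuck-at-1, n1 stuck-at-0, n2 stuck-at-0, n3 stuck-at-1} — 4 in all.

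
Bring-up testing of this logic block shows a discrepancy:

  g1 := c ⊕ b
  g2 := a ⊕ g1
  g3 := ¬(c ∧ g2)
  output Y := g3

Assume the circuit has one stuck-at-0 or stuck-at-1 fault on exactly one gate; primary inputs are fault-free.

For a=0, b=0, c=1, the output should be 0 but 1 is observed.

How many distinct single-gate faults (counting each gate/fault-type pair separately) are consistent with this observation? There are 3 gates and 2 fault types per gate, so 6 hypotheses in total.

Fault-free: g1=1, g2=1, g3=0 → 0. Observed 1.
  g1 stuck-at-0: output 1 ✓
  g1 stuck-at-1: output 0 ✗
  g2 stuck-at-0: output 1 ✓
  g2 stuck-at-1: output 0 ✗
  g3 stuck-at-0: output 0 ✗
  g3 stuck-at-1: output 1 ✓
Consistent faults: {g1 stuck-at-0, g2 stuck-at-0, g3 stuck-at-1} — 3 in all.

3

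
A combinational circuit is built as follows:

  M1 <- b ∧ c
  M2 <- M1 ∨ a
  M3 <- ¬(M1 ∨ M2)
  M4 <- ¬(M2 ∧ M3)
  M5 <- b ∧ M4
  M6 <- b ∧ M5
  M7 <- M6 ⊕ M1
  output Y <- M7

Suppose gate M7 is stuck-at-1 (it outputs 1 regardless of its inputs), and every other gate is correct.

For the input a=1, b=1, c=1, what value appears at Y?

Propagate with M7 forced: M1=1, M2=1, M3=0, M4=1, M5=1, M6=1, M7=1 [stuck-at-1].
So Y = 1. (Without the fault it would be 0.)

1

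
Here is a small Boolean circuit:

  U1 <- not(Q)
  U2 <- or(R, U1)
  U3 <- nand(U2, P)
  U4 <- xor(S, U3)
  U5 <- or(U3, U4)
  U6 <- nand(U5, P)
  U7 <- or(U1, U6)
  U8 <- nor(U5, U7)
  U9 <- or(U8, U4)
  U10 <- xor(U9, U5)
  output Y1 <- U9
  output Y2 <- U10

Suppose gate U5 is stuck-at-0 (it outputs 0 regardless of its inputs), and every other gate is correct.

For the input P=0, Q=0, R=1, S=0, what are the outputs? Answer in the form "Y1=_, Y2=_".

Propagate with U5 forced: U1=1, U2=1, U3=1, U4=1, U5=0 [stuck-at-0], U6=1, U7=1, U8=0, U9=1, U10=1.
So the outputs are Y1=1, Y2=1. (Without the fault they would be Y1=1, Y2=0.)

Y1=1, Y2=1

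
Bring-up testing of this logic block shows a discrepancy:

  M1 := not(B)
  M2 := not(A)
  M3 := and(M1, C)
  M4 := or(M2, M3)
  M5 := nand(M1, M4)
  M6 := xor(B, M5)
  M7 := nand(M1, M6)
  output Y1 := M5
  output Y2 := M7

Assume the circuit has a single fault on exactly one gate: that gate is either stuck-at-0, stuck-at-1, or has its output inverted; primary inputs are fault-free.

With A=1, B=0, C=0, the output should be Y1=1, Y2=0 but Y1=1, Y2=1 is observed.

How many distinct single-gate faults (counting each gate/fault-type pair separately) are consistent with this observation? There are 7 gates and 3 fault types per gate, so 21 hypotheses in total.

6

Fault-free: M1=1, M2=0, M3=0, M4=0, M5=1, M6=1, M7=0 → Y1=1, Y2=0. Observed Y1=1, Y2=1.
  M1: stuck-at-0, inverted output ✓; others ✗
  M2: none of the 3 fault types match ✗
  M3: none of the 3 fault types match ✗
  M4: none of the 3 fault types match ✗
  M5: none of the 3 fault types match ✗
  M6: stuck-at-0, inverted output ✓; others ✗
  M7: stuck-at-1, inverted output ✓; others ✗
Consistent faults: {M1 stuck-at-0, M1 inverted output, M6 stuck-at-0, M6 inverted output, M7 stuck-at-1, M7 inverted output} — 6 in all.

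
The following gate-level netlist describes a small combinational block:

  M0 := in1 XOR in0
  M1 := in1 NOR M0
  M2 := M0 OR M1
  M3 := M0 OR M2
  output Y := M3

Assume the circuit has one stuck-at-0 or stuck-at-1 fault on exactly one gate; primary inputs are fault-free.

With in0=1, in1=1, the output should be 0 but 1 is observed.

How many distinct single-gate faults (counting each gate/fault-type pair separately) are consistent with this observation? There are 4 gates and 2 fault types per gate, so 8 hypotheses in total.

Fault-free: M0=0, M1=0, M2=0, M3=0 → 0. Observed 1.
  M0 stuck-at-0: output 0 ✗
  M0 stuck-at-1: output 1 ✓
  M1 stuck-at-0: output 0 ✗
  M1 stuck-at-1: output 1 ✓
  M2 stuck-at-0: output 0 ✗
  M2 stuck-at-1: output 1 ✓
  M3 stuck-at-0: output 0 ✗
  M3 stuck-at-1: output 1 ✓
Consistent faults: {M0 stuck-at-1, M1 stuck-at-1, M2 stuck-at-1, M3 stuck-at-1} — 4 in all.

4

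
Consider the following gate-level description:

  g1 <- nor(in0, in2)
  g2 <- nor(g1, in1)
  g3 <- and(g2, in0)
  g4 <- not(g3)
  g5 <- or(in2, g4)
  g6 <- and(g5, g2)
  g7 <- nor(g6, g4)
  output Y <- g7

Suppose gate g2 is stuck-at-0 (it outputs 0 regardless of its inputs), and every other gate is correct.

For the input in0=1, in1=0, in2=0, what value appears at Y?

Propagate with g2 forced: g1=0, g2=0 [stuck-at-0], g3=0, g4=1, g5=1, g6=0, g7=0.
So Y = 0. (Without the fault it would be 1.)

0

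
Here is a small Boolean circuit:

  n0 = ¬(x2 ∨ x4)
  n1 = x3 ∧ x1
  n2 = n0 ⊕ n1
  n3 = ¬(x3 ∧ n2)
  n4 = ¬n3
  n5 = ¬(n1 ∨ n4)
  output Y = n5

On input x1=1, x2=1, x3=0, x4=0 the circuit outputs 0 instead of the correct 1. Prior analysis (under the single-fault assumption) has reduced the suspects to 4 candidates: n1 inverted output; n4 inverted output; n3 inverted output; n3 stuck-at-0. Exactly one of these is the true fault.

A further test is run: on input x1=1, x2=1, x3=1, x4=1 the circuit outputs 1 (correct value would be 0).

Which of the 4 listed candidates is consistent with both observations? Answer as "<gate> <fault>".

n1 inverted output

Evaluate each candidate on input x1=1, x2=1, x3=1, x4=1:
  n1 inverted output: n0=0, n1=0 [inverted output], n2=0, n3=1, n4=0, n5=1 → 1 — matches
  n4 inverted output: n0=0, n1=1, n2=1, n3=0, n4=0 [inverted output], n5=0 → 0 — eliminated
  n3 inverted output: n0=0, n1=1, n2=1, n3=1 [inverted output], n4=0, n5=0 → 0 — eliminated
  n3 stuck-at-0: n0=0, n1=1, n2=1, n3=0 [stuck-at-0], n4=1, n5=0 → 0 — eliminated
Only n1 inverted output reproduces the observed 1.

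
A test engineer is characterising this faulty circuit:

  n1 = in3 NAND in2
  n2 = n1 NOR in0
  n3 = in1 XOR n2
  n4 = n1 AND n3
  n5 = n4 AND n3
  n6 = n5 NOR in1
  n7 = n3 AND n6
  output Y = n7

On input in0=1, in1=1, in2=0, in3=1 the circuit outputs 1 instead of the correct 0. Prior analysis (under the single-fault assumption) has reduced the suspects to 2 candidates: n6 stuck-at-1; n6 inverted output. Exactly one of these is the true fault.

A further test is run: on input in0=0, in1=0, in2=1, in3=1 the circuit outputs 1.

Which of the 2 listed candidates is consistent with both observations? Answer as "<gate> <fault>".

n6 stuck-at-1

Evaluate each candidate on input in0=0, in1=0, in2=1, in3=1:
  n6 stuck-at-1: n1=0, n2=1, n3=1, n4=0, n5=0, n6=1 [stuck-at-1], n7=1 → 1 — matches
  n6 inverted output: n1=0, n2=1, n3=1, n4=0, n5=0, n6=0 [inverted output], n7=0 → 0 — eliminated
Only n6 stuck-at-1 reproduces the observed 1.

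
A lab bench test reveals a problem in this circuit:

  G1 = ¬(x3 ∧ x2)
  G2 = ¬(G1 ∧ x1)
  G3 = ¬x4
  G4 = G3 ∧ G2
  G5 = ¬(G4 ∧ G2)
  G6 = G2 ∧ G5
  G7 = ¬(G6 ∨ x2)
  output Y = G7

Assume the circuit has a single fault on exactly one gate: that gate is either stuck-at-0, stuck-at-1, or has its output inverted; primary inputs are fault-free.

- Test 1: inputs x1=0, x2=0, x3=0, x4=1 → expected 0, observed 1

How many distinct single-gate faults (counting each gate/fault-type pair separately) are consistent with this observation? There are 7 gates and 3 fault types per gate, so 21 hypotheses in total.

12

Fault-free: G1=1, G2=1, G3=0, G4=0, G5=1, G6=1, G7=0 → 0. Observed 1.
  G1: none of the 3 fault types match ✗
  G2: stuck-at-0, inverted output ✓; others ✗
  G3: stuck-at-1, inverted output ✓; others ✗
  G4: stuck-at-1, inverted output ✓; others ✗
  G5: stuck-at-0, inverted output ✓; others ✗
  G6: stuck-at-0, inverted output ✓; others ✗
  G7: stuck-at-1, inverted output ✓; others ✗
Consistent faults: {G2 stuck-at-0, G2 inverted output, G3 stuck-at-1, G3 inverted output, G4 stuck-at-1, G4 inverted output, G5 stuck-at-0, G5 inverted output, G6 stuck-at-0, G6 inverted output, G7 stuck-at-1, G7 inverted output} — 12 in all.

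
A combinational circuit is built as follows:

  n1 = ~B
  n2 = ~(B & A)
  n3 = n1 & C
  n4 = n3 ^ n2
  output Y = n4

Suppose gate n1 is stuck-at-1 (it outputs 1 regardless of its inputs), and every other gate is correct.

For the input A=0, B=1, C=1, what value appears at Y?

Propagate with n1 forced: n1=1 [stuck-at-1], n2=1, n3=1, n4=0.
So Y = 0. (Without the fault it would be 1.)

0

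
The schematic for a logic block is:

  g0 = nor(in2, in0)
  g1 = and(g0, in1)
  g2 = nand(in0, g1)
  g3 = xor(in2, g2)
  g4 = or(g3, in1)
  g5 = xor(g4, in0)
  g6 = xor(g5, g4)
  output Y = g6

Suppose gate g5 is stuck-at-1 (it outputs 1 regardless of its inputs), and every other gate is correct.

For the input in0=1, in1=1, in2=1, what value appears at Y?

0

Propagate with g5 forced: g0=0, g1=0, g2=1, g3=0, g4=1, g5=1 [stuck-at-1], g6=0.
So Y = 0. (Without the fault it would be 1.)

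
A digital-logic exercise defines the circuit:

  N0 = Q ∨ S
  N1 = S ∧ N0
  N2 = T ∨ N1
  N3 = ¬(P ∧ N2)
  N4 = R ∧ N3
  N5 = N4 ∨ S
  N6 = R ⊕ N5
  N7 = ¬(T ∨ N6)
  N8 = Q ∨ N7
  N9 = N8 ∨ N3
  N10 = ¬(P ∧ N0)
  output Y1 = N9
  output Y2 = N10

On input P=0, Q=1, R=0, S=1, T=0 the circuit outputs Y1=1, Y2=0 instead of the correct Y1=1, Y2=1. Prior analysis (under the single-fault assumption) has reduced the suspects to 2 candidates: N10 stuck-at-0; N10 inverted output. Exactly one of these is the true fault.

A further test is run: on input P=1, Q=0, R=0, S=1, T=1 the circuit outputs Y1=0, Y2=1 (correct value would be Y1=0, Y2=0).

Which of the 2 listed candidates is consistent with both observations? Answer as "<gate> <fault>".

Evaluate each candidate on input P=1, Q=0, R=0, S=1, T=1:
  N10 stuck-at-0: N0=1, N1=1, N2=1, N3=0, N4=0, N5=1, N6=1, N7=0, N8=0, N9=0, N10=0 [stuck-at-0] → Y1=0, Y2=0 — eliminated
  N10 inverted output: N0=1, N1=1, N2=1, N3=0, N4=0, N5=1, N6=1, N7=0, N8=0, N9=0, N10=1 [inverted output] → Y1=0, Y2=1 — matches
Only N10 inverted output reproduces the observed Y1=0, Y2=1.

N10 inverted output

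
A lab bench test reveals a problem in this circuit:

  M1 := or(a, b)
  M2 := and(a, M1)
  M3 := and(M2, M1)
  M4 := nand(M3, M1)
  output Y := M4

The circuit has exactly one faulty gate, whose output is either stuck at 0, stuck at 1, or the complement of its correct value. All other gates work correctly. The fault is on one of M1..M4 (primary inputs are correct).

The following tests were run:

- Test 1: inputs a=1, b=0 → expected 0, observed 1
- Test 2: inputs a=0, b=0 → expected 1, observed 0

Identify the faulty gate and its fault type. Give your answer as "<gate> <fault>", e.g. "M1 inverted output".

Fault-free values for test 1 (a=1, b=0): M1=1, M2=1, M3=1, M4=0, giving Y=0. Observed 1.
Test 1: faults giving observed 1 are {M1 stuck-at-0, M1 inverted output, M2 stuck-at-0, M2 inverted output, M3 stuck-at-0, M3 inverted output, M4 stuck-at-1, M4 inverted output}.
Test 2 (a=0, b=0): fault-free M1=0, M2=0, M3=0, M4=1 → 1; observed 0. Eliminates M1 stuck-at-0, M1 inverted output, M2 stuck-at-0, M2 inverted output, M3 stuck-at-0, M3 inverted output, M4 stuck-at-1.
Only M4 inverted output is consistent with every test.

M4 inverted output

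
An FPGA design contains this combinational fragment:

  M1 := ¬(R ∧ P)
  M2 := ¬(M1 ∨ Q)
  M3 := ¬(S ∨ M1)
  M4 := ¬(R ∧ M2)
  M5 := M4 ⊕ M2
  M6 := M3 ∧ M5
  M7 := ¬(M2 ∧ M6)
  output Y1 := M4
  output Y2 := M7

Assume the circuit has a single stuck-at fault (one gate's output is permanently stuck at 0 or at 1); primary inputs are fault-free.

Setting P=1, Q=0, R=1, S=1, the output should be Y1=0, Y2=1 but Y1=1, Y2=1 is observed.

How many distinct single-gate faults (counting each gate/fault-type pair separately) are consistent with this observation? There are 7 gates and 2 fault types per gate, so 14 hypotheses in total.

3

Fault-free: M1=0, M2=1, M3=0, M4=0, M5=1, M6=0, M7=1 → Y1=0, Y2=1. Observed Y1=1, Y2=1.
  M1 stuck-at-0: output Y1=0, Y2=1 ✗
  M1 stuck-at-1: output Y1=1, Y2=1 ✓
  M2 stuck-at-0: output Y1=1, Y2=1 ✓
  M2 stuck-at-1: output Y1=0, Y2=1 ✗
  M3 stuck-at-0: output Y1=0, Y2=1 ✗
  M3 stuck-at-1: output Y1=0, Y2=0 ✗
  M4 stuck-at-0: output Y1=0, Y2=1 ✗
  M4 stuck-at-1: output Y1=1, Y2=1 ✓
  M5 stuck-at-0: output Y1=0, Y2=1 ✗
  M5 stuck-at-1: output Y1=0, Y2=1 ✗
  M6 stuck-at-0: output Y1=0, Y2=1 ✗
  M6 stuck-at-1: output Y1=0, Y2=0 ✗
  M7 stuck-at-0: output Y1=0, Y2=0 ✗
  M7 stuck-at-1: output Y1=0, Y2=1 ✗
Consistent faults: {M1 stuck-at-1, M2 stuck-at-0, M4 stuck-at-1} — 3 in all.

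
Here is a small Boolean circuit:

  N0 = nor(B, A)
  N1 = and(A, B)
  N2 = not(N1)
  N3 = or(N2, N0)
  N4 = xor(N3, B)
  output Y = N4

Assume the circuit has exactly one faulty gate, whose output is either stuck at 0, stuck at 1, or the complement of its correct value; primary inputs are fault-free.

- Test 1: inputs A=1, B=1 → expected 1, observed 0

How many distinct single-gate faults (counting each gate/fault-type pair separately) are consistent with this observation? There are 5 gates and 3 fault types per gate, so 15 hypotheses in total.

Fault-free: N0=0, N1=1, N2=0, N3=0, N4=1 → 1. Observed 0.
  N0: stuck-at-1, inverted output ✓; others ✗
  N1: stuck-at-0, inverted output ✓; others ✗
  N2: stuck-at-1, inverted output ✓; others ✗
  N3: stuck-at-1, inverted output ✓; others ✗
  N4: stuck-at-0, inverted output ✓; others ✗
Consistent faults: {N0 stuck-at-1, N0 inverted output, N1 stuck-at-0, N1 inverted output, N2 stuck-at-1, N2 inverted output, N3 stuck-at-1, N3 inverted output, N4 stuck-at-0, N4 inverted output} — 10 in all.

10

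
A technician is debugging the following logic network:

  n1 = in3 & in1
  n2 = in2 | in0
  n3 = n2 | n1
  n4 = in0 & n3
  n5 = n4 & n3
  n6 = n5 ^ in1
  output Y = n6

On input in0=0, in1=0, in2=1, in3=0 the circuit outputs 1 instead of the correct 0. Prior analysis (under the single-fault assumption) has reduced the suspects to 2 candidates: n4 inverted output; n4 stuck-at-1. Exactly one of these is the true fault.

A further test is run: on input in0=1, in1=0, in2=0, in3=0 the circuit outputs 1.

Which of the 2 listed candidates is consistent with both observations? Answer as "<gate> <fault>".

n4 stuck-at-1

Evaluate each candidate on input in0=1, in1=0, in2=0, in3=0:
  n4 inverted output: n1=0, n2=1, n3=1, n4=0 [inverted output], n5=0, n6=0 → 0 — eliminated
  n4 stuck-at-1: n1=0, n2=1, n3=1, n4=1 [stuck-at-1], n5=1, n6=1 → 1 — matches
Only n4 stuck-at-1 reproduces the observed 1.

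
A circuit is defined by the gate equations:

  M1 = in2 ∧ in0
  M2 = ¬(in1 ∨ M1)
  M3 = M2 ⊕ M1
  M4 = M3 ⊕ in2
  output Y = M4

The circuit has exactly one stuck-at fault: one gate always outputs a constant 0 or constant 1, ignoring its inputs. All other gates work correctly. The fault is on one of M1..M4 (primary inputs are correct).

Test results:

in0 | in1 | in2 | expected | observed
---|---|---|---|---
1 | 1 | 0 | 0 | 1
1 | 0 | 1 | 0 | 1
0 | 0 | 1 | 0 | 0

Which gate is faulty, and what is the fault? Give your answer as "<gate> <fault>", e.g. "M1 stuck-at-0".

Fault-free values for test 1 (in0=1, in1=1, in2=0): M1=0, M2=0, M3=0, M4=0, giving Y=0. Observed 1.
Test 1: faults giving observed 1 are {M1 stuck-at-1, M2 stuck-at-1, M3 stuck-at-1, M4 stuck-at-1}.
Test 2 (in0=1, in1=0, in2=1): fault-free M1=1, M2=0, M3=1, M4=0 → 0; observed 1. Eliminates M1 stuck-at-1, M3 stuck-at-1.
Test 3 (in0=0, in1=0, in2=1): fault-free M1=0, M2=1, M3=1, M4=0 → 0; observed 0. Eliminates M4 stuck-at-1.
Only M2 stuck-at-1 is consistent with every test.

M2 stuck-at-1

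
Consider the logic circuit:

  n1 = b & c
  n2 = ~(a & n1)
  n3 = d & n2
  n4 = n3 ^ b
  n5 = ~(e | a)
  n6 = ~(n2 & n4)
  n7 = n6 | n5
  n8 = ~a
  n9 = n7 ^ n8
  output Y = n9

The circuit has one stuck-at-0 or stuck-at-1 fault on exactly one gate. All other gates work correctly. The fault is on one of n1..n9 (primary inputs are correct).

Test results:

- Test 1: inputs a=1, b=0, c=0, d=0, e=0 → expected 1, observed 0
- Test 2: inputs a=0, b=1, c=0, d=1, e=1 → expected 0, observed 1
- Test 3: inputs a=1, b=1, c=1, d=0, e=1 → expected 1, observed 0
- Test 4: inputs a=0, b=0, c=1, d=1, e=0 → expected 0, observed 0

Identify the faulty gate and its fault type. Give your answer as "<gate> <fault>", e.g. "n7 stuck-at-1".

Fault-free values for test 1 (a=1, b=0, c=0, d=0, e=0): n1=0, n2=1, n3=0, n4=0, n5=0, n6=1, n7=1, n8=0, n9=1, giving Y=1. Observed 0.
Test 1: faults giving observed 0 are {n3 stuck-at-1, n4 stuck-at-1, n6 stuck-at-0, n7 stuck-at-0, n8 stuck-at-1, n9 stuck-at-0}.
Test 2 (a=0, b=1, c=0, d=1, e=1): fault-free n1=0, n2=1, n3=1, n4=0, n5=0, n6=1, n7=1, n8=1, n9=0 → 0; observed 1. Eliminates n3 stuck-at-1, n8 stuck-at-1, n9 stuck-at-0.
Test 3 (a=1, b=1, c=1, d=0, e=1): fault-free n1=1, n2=0, n3=0, n4=1, n5=0, n6=1, n7=1, n8=0, n9=1 → 1; observed 0. Eliminates n4 stuck-at-1.
Test 4 (a=0, b=0, c=1, d=1, e=0): fault-free n1=0, n2=1, n3=1, n4=1, n5=1, n6=0, n7=1, n8=1, n9=0 → 0; observed 0. Eliminates n7 stuck-at-0.
Only n6 stuck-at-0 is consistent with every test.

n6 stuck-at-0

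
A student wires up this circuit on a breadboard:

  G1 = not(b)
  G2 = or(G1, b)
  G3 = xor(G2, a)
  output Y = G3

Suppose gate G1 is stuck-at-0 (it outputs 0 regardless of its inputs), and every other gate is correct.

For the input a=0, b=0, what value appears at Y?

0

Propagate with G1 forced: G1=0 [stuck-at-0], G2=0, G3=0.
So Y = 0. (Without the fault it would be 1.)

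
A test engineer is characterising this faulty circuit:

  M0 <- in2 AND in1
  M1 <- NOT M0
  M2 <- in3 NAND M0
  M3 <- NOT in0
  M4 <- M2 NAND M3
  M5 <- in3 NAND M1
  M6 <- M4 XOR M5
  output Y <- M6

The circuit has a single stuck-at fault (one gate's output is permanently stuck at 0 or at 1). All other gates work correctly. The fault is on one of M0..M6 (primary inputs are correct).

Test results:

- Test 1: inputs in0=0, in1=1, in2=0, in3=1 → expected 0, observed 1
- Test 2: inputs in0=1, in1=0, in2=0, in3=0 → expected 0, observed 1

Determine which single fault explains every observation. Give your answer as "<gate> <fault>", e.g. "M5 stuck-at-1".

Fault-free values for test 1 (in0=0, in1=1, in2=0, in3=1): M0=0, M1=1, M2=1, M3=1, M4=0, M5=0, M6=0, giving Y=0. Observed 1.
Test 1: faults giving observed 1 are {M1 stuck-at-0, M2 stuck-at-0, M3 stuck-at-0, M4 stuck-at-1, M5 stuck-at-1, M6 stuck-at-1}.
Test 2 (in0=1, in1=0, in2=0, in3=0): fault-free M0=0, M1=1, M2=1, M3=0, M4=1, M5=1, M6=0 → 0; observed 1. Eliminates M1 stuck-at-0, M2 stuck-at-0, M3 stuck-at-0, M4 stuck-at-1, M5 stuck-at-1.
Only M6 stuck-at-1 is consistent with every test.

M6 stuck-at-1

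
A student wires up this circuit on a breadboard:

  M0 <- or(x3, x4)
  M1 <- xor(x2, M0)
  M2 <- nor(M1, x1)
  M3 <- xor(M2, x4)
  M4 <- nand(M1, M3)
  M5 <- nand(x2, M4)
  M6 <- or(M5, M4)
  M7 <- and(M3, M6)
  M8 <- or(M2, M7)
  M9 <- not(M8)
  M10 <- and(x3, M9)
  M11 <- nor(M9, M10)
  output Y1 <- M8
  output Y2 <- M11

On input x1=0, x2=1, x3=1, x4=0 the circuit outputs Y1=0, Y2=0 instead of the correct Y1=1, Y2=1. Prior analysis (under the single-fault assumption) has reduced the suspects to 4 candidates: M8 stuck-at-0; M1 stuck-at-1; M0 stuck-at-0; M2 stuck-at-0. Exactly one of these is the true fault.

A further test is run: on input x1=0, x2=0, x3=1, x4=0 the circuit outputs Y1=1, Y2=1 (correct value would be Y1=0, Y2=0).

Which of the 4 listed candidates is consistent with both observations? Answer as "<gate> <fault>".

M0 stuck-at-0

Evaluate each candidate on input x1=0, x2=0, x3=1, x4=0:
  M8 stuck-at-0: M0=1, M1=1, M2=0, M3=0, M4=1, M5=1, M6=1, M7=0, M8=0 [stuck-at-0], M9=1, M10=1, M11=0 → Y1=0, Y2=0 — eliminated
  M1 stuck-at-1: M0=1, M1=1 [stuck-at-1], M2=0, M3=0, M4=1, M5=1, M6=1, M7=0, M8=0, M9=1, M10=1, M11=0 → Y1=0, Y2=0 — eliminated
  M0 stuck-at-0: M0=0 [stuck-at-0], M1=0, M2=1, M3=1, M4=1, M5=1, M6=1, M7=1, M8=1, M9=0, M10=0, M11=1 → Y1=1, Y2=1 — matches
  M2 stuck-at-0: M0=1, M1=1, M2=0 [stuck-at-0], M3=0, M4=1, M5=1, M6=1, M7=0, M8=0, M9=1, M10=1, M11=0 → Y1=0, Y2=0 — eliminated
Only M0 stuck-at-0 reproduces the observed Y1=1, Y2=1.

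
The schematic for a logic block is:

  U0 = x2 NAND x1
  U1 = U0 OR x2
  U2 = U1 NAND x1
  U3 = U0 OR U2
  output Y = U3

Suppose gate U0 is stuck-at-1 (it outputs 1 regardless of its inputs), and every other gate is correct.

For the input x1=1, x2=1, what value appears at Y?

Propagate with U0 forced: U0=1 [stuck-at-1], U1=1, U2=0, U3=1.
So Y = 1. (Without the fault it would be 0.)

1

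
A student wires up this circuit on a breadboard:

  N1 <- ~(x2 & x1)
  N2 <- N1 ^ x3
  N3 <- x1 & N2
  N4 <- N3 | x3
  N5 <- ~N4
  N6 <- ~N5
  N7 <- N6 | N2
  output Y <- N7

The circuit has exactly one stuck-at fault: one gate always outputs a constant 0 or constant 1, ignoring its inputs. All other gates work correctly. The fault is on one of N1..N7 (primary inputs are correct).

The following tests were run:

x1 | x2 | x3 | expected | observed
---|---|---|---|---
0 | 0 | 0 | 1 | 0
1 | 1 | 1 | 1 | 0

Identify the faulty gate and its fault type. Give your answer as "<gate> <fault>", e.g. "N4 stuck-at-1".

Fault-free values for test 1 (x1=0, x2=0, x3=0): N1=1, N2=1, N3=0, N4=0, N5=1, N6=0, N7=1, giving Y=1. Observed 0.
Test 1: faults giving observed 0 are {N1 stuck-at-0, N2 stuck-at-0, N7 stuck-at-0}.
Test 2 (x1=1, x2=1, x3=1): fault-free N1=0, N2=1, N3=1, N4=1, N5=0, N6=1, N7=1 → 1; observed 0. Eliminates N1 stuck-at-0, N2 stuck-at-0.
Only N7 stuck-at-0 is consistent with every test.

N7 stuck-at-0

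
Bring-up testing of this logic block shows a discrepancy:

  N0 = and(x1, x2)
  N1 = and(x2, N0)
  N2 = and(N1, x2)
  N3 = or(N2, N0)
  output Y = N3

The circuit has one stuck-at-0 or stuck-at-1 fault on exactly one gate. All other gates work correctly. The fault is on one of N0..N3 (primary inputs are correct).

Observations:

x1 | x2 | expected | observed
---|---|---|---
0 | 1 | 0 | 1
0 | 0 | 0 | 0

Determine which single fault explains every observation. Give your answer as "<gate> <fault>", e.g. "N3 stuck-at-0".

Fault-free values for test 1 (x1=0, x2=1): N0=0, N1=0, N2=0, N3=0, giving Y=0. Observed 1.
Test 1: faults giving observed 1 are {N0 stuck-at-1, N1 stuck-at-1, N2 stuck-at-1, N3 stuck-at-1}.
Test 2 (x1=0, x2=0): fault-free N0=0, N1=0, N2=0, N3=0 → 0; observed 0. Eliminates N0 stuck-at-1, N2 stuck-at-1, N3 stuck-at-1.
Only N1 stuck-at-1 is consistent with every test.

N1 stuck-at-1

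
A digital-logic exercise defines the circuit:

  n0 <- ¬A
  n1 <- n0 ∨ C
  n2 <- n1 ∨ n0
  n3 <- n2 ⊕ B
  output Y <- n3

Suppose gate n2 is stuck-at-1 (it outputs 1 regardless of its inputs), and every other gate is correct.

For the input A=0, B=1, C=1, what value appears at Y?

0

Propagate with n2 forced: n0=1, n1=1, n2=1 [stuck-at-1], n3=0.
So Y = 0. (Same as the fault-free value — the fault is masked on this input.)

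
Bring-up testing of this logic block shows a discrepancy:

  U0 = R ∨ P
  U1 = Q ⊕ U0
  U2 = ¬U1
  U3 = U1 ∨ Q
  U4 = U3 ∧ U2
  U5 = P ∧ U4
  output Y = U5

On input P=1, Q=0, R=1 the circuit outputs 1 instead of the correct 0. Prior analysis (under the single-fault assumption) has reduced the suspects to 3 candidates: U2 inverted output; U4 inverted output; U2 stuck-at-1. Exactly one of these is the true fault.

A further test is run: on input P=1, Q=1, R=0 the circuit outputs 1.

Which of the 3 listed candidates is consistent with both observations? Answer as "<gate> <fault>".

Evaluate each candidate on input P=1, Q=1, R=0:
  U2 inverted output: U0=1, U1=0, U2=0 [inverted output], U3=1, U4=0, U5=0 → 0 — eliminated
  U4 inverted output: U0=1, U1=0, U2=1, U3=1, U4=0 [inverted output], U5=0 → 0 — eliminated
  U2 stuck-at-1: U0=1, U1=0, U2=1 [stuck-at-1], U3=1, U4=1, U5=1 → 1 — matches
Only U2 stuck-at-1 reproduces the observed 1.

U2 stuck-at-1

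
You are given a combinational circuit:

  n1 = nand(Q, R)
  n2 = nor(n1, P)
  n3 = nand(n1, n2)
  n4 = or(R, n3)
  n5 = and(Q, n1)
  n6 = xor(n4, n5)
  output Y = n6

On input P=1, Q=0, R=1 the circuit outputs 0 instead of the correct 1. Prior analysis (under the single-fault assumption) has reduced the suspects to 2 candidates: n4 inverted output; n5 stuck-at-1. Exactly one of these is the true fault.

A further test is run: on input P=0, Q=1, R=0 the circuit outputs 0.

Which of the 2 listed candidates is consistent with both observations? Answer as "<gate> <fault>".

Evaluate each candidate on input P=0, Q=1, R=0:
  n4 inverted output: n1=1, n2=0, n3=1, n4=0 [inverted output], n5=1, n6=1 → 1 — eliminated
  n5 stuck-at-1: n1=1, n2=0, n3=1, n4=1, n5=1 [stuck-at-1], n6=0 → 0 — matches
Only n5 stuck-at-1 reproduces the observed 0.

n5 stuck-at-1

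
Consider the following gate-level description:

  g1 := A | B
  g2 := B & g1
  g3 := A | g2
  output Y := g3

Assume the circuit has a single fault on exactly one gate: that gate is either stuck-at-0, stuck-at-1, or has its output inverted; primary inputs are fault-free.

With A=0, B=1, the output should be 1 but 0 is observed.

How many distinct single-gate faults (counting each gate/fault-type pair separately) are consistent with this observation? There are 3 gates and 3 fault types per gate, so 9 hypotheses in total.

6

Fault-free: g1=1, g2=1, g3=1 → 1. Observed 0.
  g1 stuck-at-0: output 0 ✓
  g1 stuck-at-1: output 1 ✗
  g1 inverted output: output 0 ✓
  g2 stuck-at-0: output 0 ✓
  g2 stuck-at-1: output 1 ✗
  g2 inverted output: output 0 ✓
  g3 stuck-at-0: output 0 ✓
  g3 stuck-at-1: output 1 ✗
  g3 inverted output: output 0 ✓
Consistent faults: {g1 stuck-at-0, g1 inverted output, g2 stuck-at-0, g2 inverted output, g3 stuck-at-0, g3 inverted output} — 6 in all.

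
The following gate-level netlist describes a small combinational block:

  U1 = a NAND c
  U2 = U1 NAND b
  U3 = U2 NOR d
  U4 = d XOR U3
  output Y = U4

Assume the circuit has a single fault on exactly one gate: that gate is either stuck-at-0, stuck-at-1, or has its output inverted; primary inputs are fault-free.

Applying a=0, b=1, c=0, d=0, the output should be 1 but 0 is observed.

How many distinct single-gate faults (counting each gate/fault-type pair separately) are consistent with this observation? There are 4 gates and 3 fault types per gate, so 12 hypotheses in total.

8

Fault-free: U1=1, U2=0, U3=1, U4=1 → 1. Observed 0.
  U1 stuck-at-0: output 0 ✓
  U1 stuck-at-1: output 1 ✗
  U1 inverted output: output 0 ✓
  U2 stuck-at-0: output 1 ✗
  U2 stuck-at-1: output 0 ✓
  U2 inverted output: output 0 ✓
  U3 stuck-at-0: output 0 ✓
  U3 stuck-at-1: output 1 ✗
  U3 inverted output: output 0 ✓
  U4 stuck-at-0: output 0 ✓
  U4 stuck-at-1: output 1 ✗
  U4 inverted output: output 0 ✓
Consistent faults: {U1 stuck-at-0, U1 inverted output, U2 stuck-at-1, U2 inverted output, U3 stuck-at-0, U3 inverted output, U4 stuck-at-0, U4 inverted output} — 8 in all.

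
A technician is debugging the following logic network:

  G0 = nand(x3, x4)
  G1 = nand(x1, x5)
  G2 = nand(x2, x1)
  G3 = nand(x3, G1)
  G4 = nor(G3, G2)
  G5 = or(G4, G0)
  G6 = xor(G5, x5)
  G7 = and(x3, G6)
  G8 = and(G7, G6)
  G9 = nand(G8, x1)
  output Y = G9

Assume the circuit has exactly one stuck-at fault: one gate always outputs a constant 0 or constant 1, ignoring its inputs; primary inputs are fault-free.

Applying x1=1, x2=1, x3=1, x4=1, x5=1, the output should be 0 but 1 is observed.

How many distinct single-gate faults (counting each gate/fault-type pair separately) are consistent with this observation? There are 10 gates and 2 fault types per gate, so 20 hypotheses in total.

Fault-free: G0=0, G1=0, G2=0, G3=1, G4=0, G5=0, G6=1, G7=1, G8=1, G9=0 → 0. Observed 1.
  G0: stuck-at-1 ✓; others ✗
  G1: stuck-at-1 ✓; others ✗
  G2: none of the 2 fault types match ✗
  G3: stuck-at-0 ✓; others ✗
  G4: stuck-at-1 ✓; others ✗
  G5: stuck-at-1 ✓; others ✗
  G6: stuck-at-0 ✓; others ✗
  G7: stuck-at-0 ✓; others ✗
  G8: stuck-at-0 ✓; others ✗
  G9: stuck-at-1 ✓; others ✗
Consistent faults: {G0 stuck-at-1, G1 stuck-at-1, G3 stuck-at-0, G4 stuck-at-1, G5 stuck-at-1, G6 stuck-at-0, G7 stuck-at-0, G8 stuck-at-0, G9 stuck-at-1} — 9 in all.

9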